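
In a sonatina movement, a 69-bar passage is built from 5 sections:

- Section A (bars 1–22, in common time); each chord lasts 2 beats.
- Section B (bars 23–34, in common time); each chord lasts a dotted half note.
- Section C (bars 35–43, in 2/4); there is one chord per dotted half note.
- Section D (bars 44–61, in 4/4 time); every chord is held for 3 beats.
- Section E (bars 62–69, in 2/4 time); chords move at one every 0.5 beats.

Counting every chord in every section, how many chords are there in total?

122 chords

A: 22·4 = 88 beats, 88/2 = 44 chords.
B: 12·4 = 48 beats, 48/3 = 16 chords.
C: 9·2 = 18 beats, 18/3 = 6 chords.
D: 18·4 = 72 beats, 72/3 = 24 chords.
E: 8·2 = 16 beats, 16/0.5 = 32 chords.
Total: 44 + 16 + 6 + 24 + 32 = 122.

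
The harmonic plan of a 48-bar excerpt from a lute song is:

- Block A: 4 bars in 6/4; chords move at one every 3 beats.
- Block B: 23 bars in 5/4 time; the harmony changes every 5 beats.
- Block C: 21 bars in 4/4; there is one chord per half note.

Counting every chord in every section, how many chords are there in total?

A has 24 beats and chords last 3 each, so 8 chords.
B has 115 beats and chords last 5 each, so 23 chords.
C has 84 beats and chords last 2 each, so 42 chords.
Total: 8 + 23 + 42 = 73.

73 chords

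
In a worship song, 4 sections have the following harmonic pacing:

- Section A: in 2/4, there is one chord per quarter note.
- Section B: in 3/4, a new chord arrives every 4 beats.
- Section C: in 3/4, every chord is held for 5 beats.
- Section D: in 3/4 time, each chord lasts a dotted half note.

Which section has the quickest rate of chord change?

A: each chord is 1 beat in 2/4, so 2 per bar.
B: each chord is 4 beats in 3/4, so 0.75 per bar.
C: each chord is 5 beats in 3/4, so 0.6 per bar.
D: each chord is 3 beats in 3/4, so 1 per bar.
Fastest is A at 2 chords/bar.

Section A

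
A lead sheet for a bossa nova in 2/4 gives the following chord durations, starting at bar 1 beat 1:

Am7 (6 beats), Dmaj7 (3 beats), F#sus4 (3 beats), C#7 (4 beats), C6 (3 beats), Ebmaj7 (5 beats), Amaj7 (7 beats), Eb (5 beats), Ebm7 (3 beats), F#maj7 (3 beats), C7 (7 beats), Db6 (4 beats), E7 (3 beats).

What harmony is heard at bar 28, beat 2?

E7

Beat 2 of bar 28 is beat (28−1)×2 + 2 = 56 overall.
Running totals: Am7 ends at 6, Dmaj7 ends at 9, F#sus4 ends at 12, C#7 ends at 16, C6 ends at 19, Ebmaj7 ends at 24, Amaj7 ends at 31, Eb ends at 36, Ebm7 ends at 39, F#maj7 ends at 42, C7 ends at 49, Db6 ends at 53, E7 ends at 56.
Beat 56 falls within E7.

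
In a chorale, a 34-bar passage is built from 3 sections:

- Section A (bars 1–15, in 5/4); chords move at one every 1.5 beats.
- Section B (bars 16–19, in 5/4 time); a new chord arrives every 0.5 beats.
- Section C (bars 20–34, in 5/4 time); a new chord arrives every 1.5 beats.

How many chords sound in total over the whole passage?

A: 15 bars × 5 beats = 75 beats; 1.5 beats/chord → 50 chords.
B: 4 bars × 5 beats = 20 beats; 0.5 beats/chord → 40 chords.
C: 15 bars × 5 beats = 75 beats; 1.5 beats/chord → 50 chords.
Total: 50 + 40 + 50 = 140.

140 chords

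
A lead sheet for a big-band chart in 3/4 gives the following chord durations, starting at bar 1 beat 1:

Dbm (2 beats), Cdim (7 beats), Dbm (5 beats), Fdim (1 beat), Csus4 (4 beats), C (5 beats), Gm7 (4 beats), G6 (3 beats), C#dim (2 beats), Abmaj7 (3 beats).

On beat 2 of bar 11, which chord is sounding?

Beat 2 of bar 11 is beat (11−1)×3 + 2 = 32 overall.
Running totals: Dbm ends at 2, Cdim ends at 9, Dbm ends at 14, Fdim ends at 15, Csus4 ends at 19, C ends at 24, Gm7 ends at 28, G6 ends at 31, C#dim ends at 33.
Beat 32 falls within C#dim.

C#dim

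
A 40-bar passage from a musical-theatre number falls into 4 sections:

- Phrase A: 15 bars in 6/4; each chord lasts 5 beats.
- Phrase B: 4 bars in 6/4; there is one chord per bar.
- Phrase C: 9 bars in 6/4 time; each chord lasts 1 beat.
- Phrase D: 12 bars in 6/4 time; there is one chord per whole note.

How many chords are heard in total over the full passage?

94 chords

A has 90 beats and chords last 5 each, so 18 chords.
B has 24 beats and chords last 6 each, so 4 chords.
C has 54 beats and chords last 1 each, so 54 chords.
D has 72 beats and chords last 4 each, so 18 chords.
Total: 18 + 4 + 54 + 18 = 94.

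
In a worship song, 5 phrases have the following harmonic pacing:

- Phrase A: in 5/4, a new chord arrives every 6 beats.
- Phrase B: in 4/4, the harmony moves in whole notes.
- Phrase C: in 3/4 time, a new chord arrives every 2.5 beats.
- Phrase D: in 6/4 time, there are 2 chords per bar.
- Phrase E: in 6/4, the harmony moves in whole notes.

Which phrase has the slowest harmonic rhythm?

A: 5 beats/bar ÷ 6 beats/chord = 5/6 chords/bar.
B: 4 beats/bar ÷ 4 beats/chord = 1 chord/bar.
C: 3 beats/bar ÷ 2.5 beats/chord = 1.2 chords/bar.
D: 6 beats/bar ÷ 3 beats/chord = 2 chords/bar.
E: 6 beats/bar ÷ 4 beats/chord = 1.5 chords/bar.
Slowest is A at 5/6 chords/bar.

Phrase A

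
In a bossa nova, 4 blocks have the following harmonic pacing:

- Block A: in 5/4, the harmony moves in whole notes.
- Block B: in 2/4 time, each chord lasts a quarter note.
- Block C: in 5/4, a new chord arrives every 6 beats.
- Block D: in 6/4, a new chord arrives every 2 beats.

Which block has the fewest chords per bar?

A: 5 beats/bar ÷ 4 beats/chord = 1.25 chords/bar.
B: 2 beats/bar ÷ 1 beat/chord = 2 chords/bar.
C: 5 beats/bar ÷ 6 beats/chord = 5/6 chords/bar.
D: 6 beats/bar ÷ 2 beats/chord = 3 chords/bar.
Slowest is C at 5/6 chords/bar.

Block C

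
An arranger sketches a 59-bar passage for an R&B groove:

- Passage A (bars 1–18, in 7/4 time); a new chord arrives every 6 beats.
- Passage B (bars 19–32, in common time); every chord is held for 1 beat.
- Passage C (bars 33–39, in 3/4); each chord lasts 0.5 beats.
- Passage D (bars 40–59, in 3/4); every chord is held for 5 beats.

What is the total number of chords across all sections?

131 chords

A: 18 bars × 7 beats = 126 beats; 6 beats/chord → 21 chords.
B: 14 bars × 4 beats = 56 beats; 1 beat/chord → 56 chords.
C: 7 bars × 3 beats = 21 beats; 0.5 beats/chord → 42 chords.
D: 20 bars × 3 beats = 60 beats; 5 beats/chord → 12 chords.
Total: 21 + 56 + 42 + 12 = 131.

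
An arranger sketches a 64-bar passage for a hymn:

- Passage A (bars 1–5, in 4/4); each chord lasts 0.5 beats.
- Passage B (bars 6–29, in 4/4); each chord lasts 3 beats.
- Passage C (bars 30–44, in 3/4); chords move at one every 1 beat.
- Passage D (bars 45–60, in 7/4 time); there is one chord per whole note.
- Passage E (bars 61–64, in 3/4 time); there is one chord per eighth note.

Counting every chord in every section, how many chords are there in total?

169 chords

A: 5 bars × 4 beats = 20 beats; 0.5 beats/chord → 40 chords.
B: 24 bars × 4 beats = 96 beats; 3 beats/chord → 32 chords.
C: 15 bars × 3 beats = 45 beats; 1 beat/chord → 45 chords.
D: 16 bars × 7 beats = 112 beats; 4 beats/chord → 28 chords.
E: 4 bars × 3 beats = 12 beats; 0.5 beats/chord → 24 chords.
Total: 40 + 32 + 45 + 28 + 24 = 169.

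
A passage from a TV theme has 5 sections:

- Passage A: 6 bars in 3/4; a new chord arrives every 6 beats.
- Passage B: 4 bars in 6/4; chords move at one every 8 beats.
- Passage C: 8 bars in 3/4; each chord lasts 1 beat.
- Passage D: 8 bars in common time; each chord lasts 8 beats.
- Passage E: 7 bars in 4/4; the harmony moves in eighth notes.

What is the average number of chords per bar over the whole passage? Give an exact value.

30/11 chords per bar

A: 6 × 3 = 18 beats ÷ 6 = 3 chords.
B: 4 × 6 = 24 beats ÷ 8 = 3 chords.
C: 8 × 3 = 24 beats ÷ 1 = 24 chords.
D: 8 × 4 = 32 beats ÷ 8 = 4 chords.
E: 7 × 4 = 28 beats ÷ 0.5 = 56 chords.
Overall: 90 chords over 33 bars → 90/33 = 30/11 chords per bar.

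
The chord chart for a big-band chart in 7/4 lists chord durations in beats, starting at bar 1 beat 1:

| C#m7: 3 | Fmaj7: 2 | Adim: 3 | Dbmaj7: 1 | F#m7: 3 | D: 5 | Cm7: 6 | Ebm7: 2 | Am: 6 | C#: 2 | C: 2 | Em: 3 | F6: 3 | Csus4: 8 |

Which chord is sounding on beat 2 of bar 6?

Em

Beat 2 of bar 6 is beat (6−1)×7 + 2 = 37 overall.
Running totals: C#m7 ends at 3, Fmaj7 ends at 5, Adim ends at 8, Dbmaj7 ends at 9, F#m7 ends at 12, D ends at 17, Cm7 ends at 23, Ebm7 ends at 25, Am ends at 31, C# ends at 33, C ends at 35, Em ends at 38.
Beat 37 falls within Em.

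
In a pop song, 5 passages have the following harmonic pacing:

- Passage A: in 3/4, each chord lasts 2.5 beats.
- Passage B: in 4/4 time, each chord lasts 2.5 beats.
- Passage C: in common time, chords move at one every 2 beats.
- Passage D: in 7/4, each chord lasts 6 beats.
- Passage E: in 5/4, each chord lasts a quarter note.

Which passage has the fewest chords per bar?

Passage D

A: each chord is 2.5 beats in 3/4, so 1.2 per bar.
B: each chord is 2.5 beats in 4/4, so 1.6 per bar.
C: each chord is 2 beats in 4/4, so 2 per bar.
D: each chord is 6 beats in 7/4, so 7/6 per bar.
E: each chord is 1 beat in 5/4, so 5 per bar.
Slowest is D at 7/6 chords/bar.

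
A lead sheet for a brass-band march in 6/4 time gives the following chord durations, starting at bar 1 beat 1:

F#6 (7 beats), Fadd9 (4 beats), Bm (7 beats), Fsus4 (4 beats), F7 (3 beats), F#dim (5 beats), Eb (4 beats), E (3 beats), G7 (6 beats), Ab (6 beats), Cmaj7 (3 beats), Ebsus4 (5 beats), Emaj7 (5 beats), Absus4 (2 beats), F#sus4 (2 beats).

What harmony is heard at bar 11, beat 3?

Beat 3 of bar 11 is beat (11−1)×6 + 3 = 63 overall.
Running totals: F#6 ends at 7, Fadd9 ends at 11, Bm ends at 18, Fsus4 ends at 22, F7 ends at 25, F#dim ends at 30, Eb ends at 34, E ends at 37, G7 ends at 43, Ab ends at 49, Cmaj7 ends at 52, Ebsus4 ends at 57, Emaj7 ends at 62, Absus4 ends at 64.
Beat 63 falls within Absus4.

Absus4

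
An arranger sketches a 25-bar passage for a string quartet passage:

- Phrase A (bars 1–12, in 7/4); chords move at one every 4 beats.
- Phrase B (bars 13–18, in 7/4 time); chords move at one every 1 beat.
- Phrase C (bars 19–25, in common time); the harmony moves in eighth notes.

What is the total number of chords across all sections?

119 chords

A has 84 beats and chords last 4 each, so 21 chords.
B has 42 beats and chords last 1 each, so 42 chords.
C has 28 beats and chords last 0.5 each, so 56 chords.
Total: 21 + 42 + 56 = 119.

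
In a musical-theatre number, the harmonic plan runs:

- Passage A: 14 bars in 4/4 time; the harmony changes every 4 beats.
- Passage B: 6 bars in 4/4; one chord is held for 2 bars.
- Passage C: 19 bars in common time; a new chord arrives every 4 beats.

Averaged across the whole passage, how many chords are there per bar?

12/13 chords per bar

A: 14 × 4 = 56 beats ÷ 4 = 14 chords.
B: 6 × 4 = 24 beats ÷ 8 = 3 chords.
C: 19 × 4 = 76 beats ÷ 4 = 19 chords.
Overall: 36 chords over 39 bars → 36/39 = 12/13 chords per bar.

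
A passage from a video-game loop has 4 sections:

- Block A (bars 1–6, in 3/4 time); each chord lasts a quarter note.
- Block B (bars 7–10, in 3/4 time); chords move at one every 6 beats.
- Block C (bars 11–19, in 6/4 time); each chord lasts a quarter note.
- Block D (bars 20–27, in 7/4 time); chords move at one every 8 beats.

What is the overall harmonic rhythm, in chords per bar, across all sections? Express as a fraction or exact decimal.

3 chords per bar

A: 6 bars of 3 beats is 18 beats; at 1 beat each that's 18 chords.
B: 4 bars of 3 beats is 12 beats; at 6 beats each that's 2 chords.
C: 9 bars of 6 beats is 54 beats; at 1 beat each that's 54 chords.
D: 8 bars of 7 beats is 56 beats; at 8 beats each that's 7 chords.
Overall: 81 chords over 27 bars → 81/27 = 3 chords per bar.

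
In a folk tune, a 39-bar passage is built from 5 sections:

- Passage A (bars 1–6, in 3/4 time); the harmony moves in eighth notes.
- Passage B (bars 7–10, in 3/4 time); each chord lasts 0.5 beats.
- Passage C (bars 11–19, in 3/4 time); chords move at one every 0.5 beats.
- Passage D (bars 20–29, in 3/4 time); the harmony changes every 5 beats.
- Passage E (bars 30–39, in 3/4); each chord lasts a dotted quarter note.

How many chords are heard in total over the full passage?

140 chords

A: 6 bars × 3 beats = 18 beats; 0.5 beats/chord → 36 chords.
B: 4 bars × 3 beats = 12 beats; 0.5 beats/chord → 24 chords.
C: 9 bars × 3 beats = 27 beats; 0.5 beats/chord → 54 chords.
D: 10 bars × 3 beats = 30 beats; 5 beats/chord → 6 chords.
E: 10 bars × 3 beats = 30 beats; 1.5 beats/chord → 20 chords.
Total: 36 + 24 + 54 + 6 + 20 = 140.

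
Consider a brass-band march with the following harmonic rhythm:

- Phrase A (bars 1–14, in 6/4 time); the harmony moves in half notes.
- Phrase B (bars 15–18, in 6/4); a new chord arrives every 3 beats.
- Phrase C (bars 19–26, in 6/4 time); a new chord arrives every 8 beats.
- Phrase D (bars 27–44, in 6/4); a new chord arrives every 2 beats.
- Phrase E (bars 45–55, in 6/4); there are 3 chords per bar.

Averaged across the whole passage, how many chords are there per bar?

A: 14 × 6 = 84 beats ÷ 2 = 42 chords.
B: 4 × 6 = 24 beats ÷ 3 = 8 chords.
C: 8 × 6 = 48 beats ÷ 8 = 6 chords.
D: 18 × 6 = 108 beats ÷ 2 = 54 chords.
E: 11 × 6 = 66 beats ÷ 2 = 33 chords.
Overall: 143 chords over 55 bars → 143/55 = 2.6 chords per bar.

2.6 chords per bar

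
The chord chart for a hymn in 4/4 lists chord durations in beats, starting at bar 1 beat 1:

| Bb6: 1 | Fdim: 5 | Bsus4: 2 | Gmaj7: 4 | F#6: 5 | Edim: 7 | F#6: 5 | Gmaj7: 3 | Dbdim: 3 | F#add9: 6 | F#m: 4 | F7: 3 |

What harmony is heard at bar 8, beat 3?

Beat 3 of bar 8 is beat (8−1)×4 + 3 = 31 overall.
Running totals: Bb6 ends at 1, Fdim ends at 6, Bsus4 ends at 8, Gmaj7 ends at 12, F#6 ends at 17, Edim ends at 24, F#6 ends at 29, Gmaj7 ends at 32.
Beat 31 falls within Gmaj7.

Gmaj7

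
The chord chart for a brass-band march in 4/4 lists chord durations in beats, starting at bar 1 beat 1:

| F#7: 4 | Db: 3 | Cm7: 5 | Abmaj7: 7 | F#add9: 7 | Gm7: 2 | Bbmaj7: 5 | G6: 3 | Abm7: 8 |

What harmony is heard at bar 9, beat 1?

Bbmaj7

Beat 1 of bar 9 is beat (9−1)×4 + 1 = 33 overall.
Running totals: F#7 ends at 4, Db ends at 7, Cm7 ends at 12, Abmaj7 ends at 19, F#add9 ends at 26, Gm7 ends at 28, Bbmaj7 ends at 33.
Beat 33 falls within Bbmaj7.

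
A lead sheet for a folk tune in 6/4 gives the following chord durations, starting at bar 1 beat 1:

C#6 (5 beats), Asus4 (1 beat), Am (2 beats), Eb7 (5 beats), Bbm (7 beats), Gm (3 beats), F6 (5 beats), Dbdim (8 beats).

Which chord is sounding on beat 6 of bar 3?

Beat 6 of bar 3 is beat (3−1)×6 + 6 = 18 overall.
Running totals: C#6 ends at 5, Asus4 ends at 6, Am ends at 8, Eb7 ends at 13, Bbm ends at 20.
Beat 18 falls within Bbm.

Bbm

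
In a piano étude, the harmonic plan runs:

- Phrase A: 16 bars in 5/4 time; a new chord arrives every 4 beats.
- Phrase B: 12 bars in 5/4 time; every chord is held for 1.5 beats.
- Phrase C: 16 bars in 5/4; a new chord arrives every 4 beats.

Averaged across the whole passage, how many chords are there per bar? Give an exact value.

20/11 chords per bar

A: 16 bars of 5 beats is 80 beats; at 4 beats each that's 20 chords.
B: 12 bars of 5 beats is 60 beats; at 1.5 beats each that's 40 chords.
C: 16 bars of 5 beats is 80 beats; at 4 beats each that's 20 chords.
Overall: 80 chords over 44 bars → 80/44 = 20/11 chords per bar.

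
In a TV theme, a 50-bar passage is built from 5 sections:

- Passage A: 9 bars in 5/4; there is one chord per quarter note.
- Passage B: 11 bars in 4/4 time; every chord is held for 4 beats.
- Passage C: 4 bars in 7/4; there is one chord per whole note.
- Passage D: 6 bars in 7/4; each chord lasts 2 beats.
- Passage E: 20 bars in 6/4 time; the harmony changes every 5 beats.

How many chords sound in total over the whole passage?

108 chords

A: 9·5 = 45 beats, 45/1 = 45 chords.
B: 11·4 = 44 beats, 44/4 = 11 chords.
C: 4·7 = 28 beats, 28/4 = 7 chords.
D: 6·7 = 42 beats, 42/2 = 21 chords.
E: 20·6 = 120 beats, 120/5 = 24 chords.
Total: 45 + 11 + 7 + 21 + 24 = 108.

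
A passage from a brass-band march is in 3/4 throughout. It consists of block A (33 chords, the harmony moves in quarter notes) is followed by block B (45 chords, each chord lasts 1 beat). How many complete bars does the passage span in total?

A: 33 × 1 = 33 beats = 11 bars.
B: 45 × 1 = 45 beats = 15 bars.
Total: 11 + 15 = 26 bars.

26 bars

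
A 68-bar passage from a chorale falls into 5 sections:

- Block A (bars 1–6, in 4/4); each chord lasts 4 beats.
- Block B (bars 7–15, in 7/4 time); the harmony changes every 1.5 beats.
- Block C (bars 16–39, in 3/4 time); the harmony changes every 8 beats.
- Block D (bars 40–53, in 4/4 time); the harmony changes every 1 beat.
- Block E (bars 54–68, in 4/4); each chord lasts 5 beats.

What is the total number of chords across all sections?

A has 24 beats and chords last 4 each, so 6 chords.
B has 63 beats and chords last 1.5 each, so 42 chords.
C has 72 beats and chords last 8 each, so 9 chords.
D has 56 beats and chords last 1 each, so 56 chords.
E has 60 beats and chords last 5 each, so 12 chords.
Total: 6 + 42 + 9 + 56 + 12 = 125.

125 chords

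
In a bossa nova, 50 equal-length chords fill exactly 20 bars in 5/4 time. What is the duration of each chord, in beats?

2 beats

20 bars × 5 beats/bar = 100 beats total.
100 beats ÷ 50 chords = 2 beats per chord.
(That is a half note.)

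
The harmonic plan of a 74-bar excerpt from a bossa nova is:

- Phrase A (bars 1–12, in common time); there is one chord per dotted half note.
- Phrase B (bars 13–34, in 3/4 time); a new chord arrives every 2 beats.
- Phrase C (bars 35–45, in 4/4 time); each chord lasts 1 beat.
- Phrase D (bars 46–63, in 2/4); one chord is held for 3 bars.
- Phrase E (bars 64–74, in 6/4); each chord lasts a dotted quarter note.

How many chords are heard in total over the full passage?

143 chords

A: 12·4 = 48 beats, 48/3 = 16 chords.
B: 22·3 = 66 beats, 66/2 = 33 chords.
C: 11·4 = 44 beats, 44/1 = 44 chords.
D: 18·2 = 36 beats, 36/6 = 6 chords.
E: 11·6 = 66 beats, 66/1.5 = 44 chords.
Total: 16 + 33 + 44 + 6 + 44 = 143.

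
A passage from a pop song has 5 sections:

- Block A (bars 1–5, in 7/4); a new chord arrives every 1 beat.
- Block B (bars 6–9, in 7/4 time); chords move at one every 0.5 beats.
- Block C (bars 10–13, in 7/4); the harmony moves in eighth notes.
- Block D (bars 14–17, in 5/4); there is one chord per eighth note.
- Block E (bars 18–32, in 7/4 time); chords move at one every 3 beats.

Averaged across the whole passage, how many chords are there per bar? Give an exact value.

111/16 chords per bar

A: 5 bars of 7 beats is 35 beats; at 1 beat each that's 35 chords.
B: 4 bars of 7 beats is 28 beats; at 0.5 beats each that's 56 chords.
C: 4 bars of 7 beats is 28 beats; at 0.5 beats each that's 56 chords.
D: 4 bars of 5 beats is 20 beats; at 0.5 beats each that's 40 chords.
E: 15 bars of 7 beats is 105 beats; at 3 beats each that's 35 chords.
Overall: 222 chords over 32 bars → 222/32 = 111/16 chords per bar.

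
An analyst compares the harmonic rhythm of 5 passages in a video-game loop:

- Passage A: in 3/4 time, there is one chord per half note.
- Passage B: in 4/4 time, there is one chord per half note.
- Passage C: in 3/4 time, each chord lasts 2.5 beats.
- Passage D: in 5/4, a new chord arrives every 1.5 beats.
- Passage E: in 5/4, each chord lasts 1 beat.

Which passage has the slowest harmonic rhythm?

Passage C

A: 3/2 = 1.5 chords/bar.
B: 4/2 = 2 chords/bar.
C: 3/2.5 = 1.2 chords/bar.
D: 5/1.5 = 10/3 chords/bar.
E: 5/1 = 5 chords/bar.
Slowest is C at 1.2 chords/bar.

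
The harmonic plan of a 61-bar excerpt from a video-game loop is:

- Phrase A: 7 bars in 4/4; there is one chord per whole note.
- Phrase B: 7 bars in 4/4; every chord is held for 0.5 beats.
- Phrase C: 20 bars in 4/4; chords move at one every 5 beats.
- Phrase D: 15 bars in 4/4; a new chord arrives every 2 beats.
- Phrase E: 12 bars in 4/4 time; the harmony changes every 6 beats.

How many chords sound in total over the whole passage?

117 chords

A: 7·4 = 28 beats, 28/4 = 7 chords.
B: 7·4 = 28 beats, 28/0.5 = 56 chords.
C: 20·4 = 80 beats, 80/5 = 16 chords.
D: 15·4 = 60 beats, 60/2 = 30 chords.
E: 12·4 = 48 beats, 48/6 = 8 chords.
Total: 7 + 56 + 16 + 30 + 8 = 117.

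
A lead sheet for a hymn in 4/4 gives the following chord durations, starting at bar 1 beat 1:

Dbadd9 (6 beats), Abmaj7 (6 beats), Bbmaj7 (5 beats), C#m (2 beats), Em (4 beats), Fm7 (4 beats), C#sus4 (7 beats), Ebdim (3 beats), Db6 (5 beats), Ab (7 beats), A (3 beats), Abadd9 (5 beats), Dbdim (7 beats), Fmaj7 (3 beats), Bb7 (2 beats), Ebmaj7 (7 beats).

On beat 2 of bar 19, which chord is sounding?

Beat 2 of bar 19 is beat (19−1)×4 + 2 = 74 overall.
Running totals: Dbadd9 ends at 6, Abmaj7 ends at 12, Bbmaj7 ends at 17, C#m ends at 19, Em ends at 23, Fm7 ends at 27, C#sus4 ends at 34, Ebdim ends at 37, Db6 ends at 42, Ab ends at 49, A ends at 52, Abadd9 ends at 57, Dbdim ends at 64, Fmaj7 ends at 67, Bb7 ends at 69, Ebmaj7 ends at 76.
Beat 74 falls within Ebmaj7.

Ebmaj7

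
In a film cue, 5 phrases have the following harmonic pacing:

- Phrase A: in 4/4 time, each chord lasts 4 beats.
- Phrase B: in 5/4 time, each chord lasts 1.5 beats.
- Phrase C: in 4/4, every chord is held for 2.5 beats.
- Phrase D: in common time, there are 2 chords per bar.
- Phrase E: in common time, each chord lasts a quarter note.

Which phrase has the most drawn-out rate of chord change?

A: 4/4 = 1 chord/bar.
B: 5/1.5 = 10/3 chords/bar.
C: 4/2.5 = 1.6 chords/bar.
D: 4/2 = 2 chords/bar.
E: 4/1 = 4 chords/bar.
Slowest is A at 1 chords/bar.

Phrase A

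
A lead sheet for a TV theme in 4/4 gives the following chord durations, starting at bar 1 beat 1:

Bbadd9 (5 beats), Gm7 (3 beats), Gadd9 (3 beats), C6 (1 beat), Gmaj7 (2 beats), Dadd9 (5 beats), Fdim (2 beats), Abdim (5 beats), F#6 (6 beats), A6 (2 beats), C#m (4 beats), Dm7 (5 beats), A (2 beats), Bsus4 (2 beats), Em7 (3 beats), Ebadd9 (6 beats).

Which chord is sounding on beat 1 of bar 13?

Em7

Beat 1 of bar 13 is beat (13−1)×4 + 1 = 49 overall.
Running totals: Bbadd9 ends at 5, Gm7 ends at 8, Gadd9 ends at 11, C6 ends at 12, Gmaj7 ends at 14, Dadd9 ends at 19, Fdim ends at 21, Abdim ends at 26, F#6 ends at 32, A6 ends at 34, C#m ends at 38, Dm7 ends at 43, A ends at 45, Bsus4 ends at 47, Em7 ends at 50.
Beat 49 falls within Em7.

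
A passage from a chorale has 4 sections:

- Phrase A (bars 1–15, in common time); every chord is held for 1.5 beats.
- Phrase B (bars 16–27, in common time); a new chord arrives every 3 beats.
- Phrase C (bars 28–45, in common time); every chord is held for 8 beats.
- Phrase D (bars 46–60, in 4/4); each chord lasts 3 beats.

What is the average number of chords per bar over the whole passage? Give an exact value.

A: 15 × 4 = 60 beats ÷ 1.5 = 40 chords.
B: 12 × 4 = 48 beats ÷ 3 = 16 chords.
C: 18 × 4 = 72 beats ÷ 8 = 9 chords.
D: 15 × 4 = 60 beats ÷ 3 = 20 chords.
Overall: 85 chords over 60 bars → 85/60 = 17/12 chords per bar.

17/12 chords per bar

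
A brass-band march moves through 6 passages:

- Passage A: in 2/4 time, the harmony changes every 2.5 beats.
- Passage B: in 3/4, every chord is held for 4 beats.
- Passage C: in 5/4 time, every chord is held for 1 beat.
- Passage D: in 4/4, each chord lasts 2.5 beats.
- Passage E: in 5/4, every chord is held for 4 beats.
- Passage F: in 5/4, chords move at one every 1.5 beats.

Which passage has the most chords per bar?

A: 2/2.5 = 0.8 chords/bar.
B: 3/4 = 0.75 chords/bar.
C: 5/1 = 5 chords/bar.
D: 4/2.5 = 1.6 chords/bar.
E: 5/4 = 1.25 chords/bar.
F: 5/1.5 = 10/3 chords/bar.
Fastest is C at 5 chords/bar.

Passage C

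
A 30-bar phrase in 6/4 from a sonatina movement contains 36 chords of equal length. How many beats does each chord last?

30 bars × 6 beats/bar = 180 beats total.
180 beats ÷ 36 chords = 5 beats per chord.

5 beats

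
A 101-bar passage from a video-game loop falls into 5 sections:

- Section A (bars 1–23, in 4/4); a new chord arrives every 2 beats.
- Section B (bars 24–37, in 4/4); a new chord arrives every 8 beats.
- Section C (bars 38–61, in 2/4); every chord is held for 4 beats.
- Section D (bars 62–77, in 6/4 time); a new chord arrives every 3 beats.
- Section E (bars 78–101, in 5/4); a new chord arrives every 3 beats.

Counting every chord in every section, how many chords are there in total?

A: 23 bars × 4 beats = 92 beats; 2 beats/chord → 46 chords.
B: 14 bars × 4 beats = 56 beats; 8 beats/chord → 7 chords.
C: 24 bars × 2 beats = 48 beats; 4 beats/chord → 12 chords.
D: 16 bars × 6 beats = 96 beats; 3 beats/chord → 32 chords.
E: 24 bars × 5 beats = 120 beats; 3 beats/chord → 40 chords.
Total: 46 + 7 + 12 + 32 + 40 = 137.

137 chords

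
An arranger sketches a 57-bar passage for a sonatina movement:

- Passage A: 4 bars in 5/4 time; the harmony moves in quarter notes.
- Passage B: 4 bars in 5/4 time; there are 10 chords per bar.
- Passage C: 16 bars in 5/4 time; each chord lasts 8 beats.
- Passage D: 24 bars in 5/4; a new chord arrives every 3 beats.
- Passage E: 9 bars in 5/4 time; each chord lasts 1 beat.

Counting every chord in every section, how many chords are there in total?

A has 20 beats and chords last 1 each, so 20 chords.
B has 20 beats and chords last 0.5 each, so 40 chords.
C has 80 beats and chords last 8 each, so 10 chords.
D has 120 beats and chords last 3 each, so 40 chords.
E has 45 beats and chords last 1 each, so 45 chords.
Total: 20 + 40 + 10 + 40 + 45 = 155.

155 chords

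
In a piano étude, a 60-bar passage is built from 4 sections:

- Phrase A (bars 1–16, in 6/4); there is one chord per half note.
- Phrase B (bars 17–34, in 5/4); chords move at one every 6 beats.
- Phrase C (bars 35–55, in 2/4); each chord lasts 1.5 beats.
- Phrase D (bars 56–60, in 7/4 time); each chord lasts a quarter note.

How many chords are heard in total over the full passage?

A has 96 beats and chords last 2 each, so 48 chords.
B has 90 beats and chords last 6 each, so 15 chords.
C has 42 beats and chords last 1.5 each, so 28 chords.
D has 35 beats and chords last 1 each, so 35 chords.
Total: 48 + 15 + 28 + 35 = 126.

126 chords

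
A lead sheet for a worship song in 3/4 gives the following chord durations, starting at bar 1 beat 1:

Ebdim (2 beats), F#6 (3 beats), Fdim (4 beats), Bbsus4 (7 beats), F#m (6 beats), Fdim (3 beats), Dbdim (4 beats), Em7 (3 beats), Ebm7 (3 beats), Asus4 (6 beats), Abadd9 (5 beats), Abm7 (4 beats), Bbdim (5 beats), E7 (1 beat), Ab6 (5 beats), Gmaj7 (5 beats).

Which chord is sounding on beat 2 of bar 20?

Ab6

Beat 2 of bar 20 is beat (20−1)×3 + 2 = 59 overall.
Running totals: Ebdim ends at 2, F#6 ends at 5, Fdim ends at 9, Bbsus4 ends at 16, F#m ends at 22, Fdim ends at 25, Dbdim ends at 29, Em7 ends at 32, Ebm7 ends at 35, Asus4 ends at 41, Abadd9 ends at 46, Abm7 ends at 50, Bbdim ends at 55, E7 ends at 56, Ab6 ends at 61.
Beat 59 falls within Ab6.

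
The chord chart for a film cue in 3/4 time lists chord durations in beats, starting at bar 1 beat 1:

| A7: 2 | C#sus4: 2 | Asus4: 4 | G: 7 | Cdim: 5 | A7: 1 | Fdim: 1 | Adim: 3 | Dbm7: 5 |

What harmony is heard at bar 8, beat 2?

Beat 2 of bar 8 is beat (8−1)×3 + 2 = 23 overall.
Running totals: A7 ends at 2, C#sus4 ends at 4, Asus4 ends at 8, G ends at 15, Cdim ends at 20, A7 ends at 21, Fdim ends at 22, Adim ends at 25.
Beat 23 falls within Adim.

Adim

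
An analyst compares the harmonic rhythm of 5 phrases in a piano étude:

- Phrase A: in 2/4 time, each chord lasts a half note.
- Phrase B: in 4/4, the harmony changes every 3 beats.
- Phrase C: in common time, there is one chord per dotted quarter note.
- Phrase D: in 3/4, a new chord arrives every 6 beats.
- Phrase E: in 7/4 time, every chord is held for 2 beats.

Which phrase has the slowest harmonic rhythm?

Phrase D

A: 2 beats/bar ÷ 2 beats/chord = 1 chord/bar.
B: 4 beats/bar ÷ 3 beats/chord = 4/3 chords/bar.
C: 4 beats/bar ÷ 1.5 beats/chord = 8/3 chords/bar.
D: 3 beats/bar ÷ 6 beats/chord = 0.5 chords/bar.
E: 7 beats/bar ÷ 2 beats/chord = 3.5 chords/bar.
Slowest is D at 0.5 chords/bar.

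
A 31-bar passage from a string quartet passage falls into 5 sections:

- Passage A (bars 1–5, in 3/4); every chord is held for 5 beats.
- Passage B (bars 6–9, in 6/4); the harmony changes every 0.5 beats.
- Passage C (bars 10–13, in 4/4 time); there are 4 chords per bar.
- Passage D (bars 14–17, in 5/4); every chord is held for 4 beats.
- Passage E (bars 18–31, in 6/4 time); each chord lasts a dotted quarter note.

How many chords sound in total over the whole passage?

128 chords

A: 5 bars × 3 beats = 15 beats; 5 beats/chord → 3 chords.
B: 4 bars × 6 beats = 24 beats; 0.5 beats/chord → 48 chords.
C: 4 bars × 4 beats = 16 beats; 1 beat/chord → 16 chords.
D: 4 bars × 5 beats = 20 beats; 4 beats/chord → 5 chords.
E: 14 bars × 6 beats = 84 beats; 1.5 beats/chord → 56 chords.
Total: 3 + 48 + 16 + 5 + 56 = 128.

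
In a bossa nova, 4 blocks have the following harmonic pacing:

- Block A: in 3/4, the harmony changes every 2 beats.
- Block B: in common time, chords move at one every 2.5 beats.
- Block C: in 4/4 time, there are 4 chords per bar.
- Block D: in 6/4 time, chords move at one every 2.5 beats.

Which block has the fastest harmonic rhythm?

Block C

A: 3 beats/bar ÷ 2 beats/chord = 1.5 chords/bar.
B: 4 beats/bar ÷ 2.5 beats/chord = 1.6 chords/bar.
C: 4 beats/bar ÷ 1 beat/chord = 4 chords/bar.
D: 6 beats/bar ÷ 2.5 beats/chord = 2.4 chords/bar.
Fastest is C at 4 chords/bar.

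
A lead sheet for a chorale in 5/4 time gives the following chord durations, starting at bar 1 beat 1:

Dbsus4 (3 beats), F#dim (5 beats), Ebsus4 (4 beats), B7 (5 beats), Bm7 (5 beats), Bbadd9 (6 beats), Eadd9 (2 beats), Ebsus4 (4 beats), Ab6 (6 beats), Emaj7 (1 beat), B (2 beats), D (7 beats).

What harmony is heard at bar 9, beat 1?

Emaj7

Beat 1 of bar 9 is beat (9−1)×5 + 1 = 41 overall.
Running totals: Dbsus4 ends at 3, F#dim ends at 8, Ebsus4 ends at 12, B7 ends at 17, Bm7 ends at 22, Bbadd9 ends at 28, Eadd9 ends at 30, Ebsus4 ends at 34, Ab6 ends at 40, Emaj7 ends at 41.
Beat 41 falls within Emaj7.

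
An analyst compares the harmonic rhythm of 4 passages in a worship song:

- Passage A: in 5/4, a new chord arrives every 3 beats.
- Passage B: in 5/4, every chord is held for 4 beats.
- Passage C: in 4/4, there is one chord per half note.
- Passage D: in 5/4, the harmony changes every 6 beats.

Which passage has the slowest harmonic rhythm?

Passage D

A: 5 beats/bar ÷ 3 beats/chord = 5/3 chords/bar.
B: 5 beats/bar ÷ 4 beats/chord = 1.25 chords/bar.
C: 4 beats/bar ÷ 2 beats/chord = 2 chords/bar.
D: 5 beats/bar ÷ 6 beats/chord = 5/6 chords/bar.
Slowest is D at 5/6 chords/bar.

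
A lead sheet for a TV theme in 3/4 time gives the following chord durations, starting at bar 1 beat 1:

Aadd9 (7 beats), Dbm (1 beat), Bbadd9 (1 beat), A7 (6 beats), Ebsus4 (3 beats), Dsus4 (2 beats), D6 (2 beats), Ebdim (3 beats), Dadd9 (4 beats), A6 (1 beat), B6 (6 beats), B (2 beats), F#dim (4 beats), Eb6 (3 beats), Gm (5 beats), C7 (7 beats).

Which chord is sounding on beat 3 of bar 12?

Beat 3 of bar 12 is beat (12−1)×3 + 3 = 36 overall.
Running totals: Aadd9 ends at 7, Dbm ends at 8, Bbadd9 ends at 9, A7 ends at 15, Ebsus4 ends at 18, Dsus4 ends at 20, D6 ends at 22, Ebdim ends at 25, Dadd9 ends at 29, A6 ends at 30, B6 ends at 36.
Beat 36 falls within B6.

B6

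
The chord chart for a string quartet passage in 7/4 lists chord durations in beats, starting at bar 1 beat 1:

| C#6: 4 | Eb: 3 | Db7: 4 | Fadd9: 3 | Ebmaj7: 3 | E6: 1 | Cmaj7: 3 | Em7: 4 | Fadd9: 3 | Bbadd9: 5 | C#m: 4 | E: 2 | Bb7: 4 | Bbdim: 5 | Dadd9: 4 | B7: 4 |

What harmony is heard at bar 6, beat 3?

E

Beat 3 of bar 6 is beat (6−1)×7 + 3 = 38 overall.
Running totals: C#6 ends at 4, Eb ends at 7, Db7 ends at 11, Fadd9 ends at 14, Ebmaj7 ends at 17, E6 ends at 18, Cmaj7 ends at 21, Em7 ends at 25, Fadd9 ends at 28, Bbadd9 ends at 33, C#m ends at 37, E ends at 39.
Beat 38 falls within E.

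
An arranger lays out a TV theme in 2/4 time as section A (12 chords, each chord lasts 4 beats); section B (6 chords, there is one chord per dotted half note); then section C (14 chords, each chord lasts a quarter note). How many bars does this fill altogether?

A: 12 × 4 = 48 beats = 24 bars.
B: 6 × 3 = 18 beats = 9 bars.
C: 14 × 1 = 14 beats = 7 bars.
Total: 24 + 9 + 7 = 40 bars.

40 bars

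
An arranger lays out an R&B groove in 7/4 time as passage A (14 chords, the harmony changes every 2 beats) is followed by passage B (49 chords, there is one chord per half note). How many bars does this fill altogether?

18 bars

A: 14 × 2 = 28 beats = 4 bars.
B: 49 × 2 = 98 beats = 14 bars.
Total: 4 + 14 = 18 bars.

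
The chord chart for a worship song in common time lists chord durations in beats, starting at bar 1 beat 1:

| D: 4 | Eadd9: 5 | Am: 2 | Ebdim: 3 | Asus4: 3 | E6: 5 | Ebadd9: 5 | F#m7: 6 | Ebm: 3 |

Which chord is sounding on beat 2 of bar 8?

F#m7

Beat 2 of bar 8 is beat (8−1)×4 + 2 = 30 overall.
Running totals: D ends at 4, Eadd9 ends at 9, Am ends at 11, Ebdim ends at 14, Asus4 ends at 17, E6 ends at 22, Ebadd9 ends at 27, F#m7 ends at 33.
Beat 30 falls within F#m7.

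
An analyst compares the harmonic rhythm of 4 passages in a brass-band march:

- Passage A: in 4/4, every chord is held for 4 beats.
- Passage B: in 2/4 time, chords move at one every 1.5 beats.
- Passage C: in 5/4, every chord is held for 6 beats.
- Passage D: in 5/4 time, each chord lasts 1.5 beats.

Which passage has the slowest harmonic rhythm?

A: 4/4 = 1 chord/bar.
B: 2/1.5 = 4/3 chords/bar.
C: 5/6 = 5/6 chords/bar.
D: 5/1.5 = 10/3 chords/bar.
Slowest is C at 5/6 chords/bar.

Passage C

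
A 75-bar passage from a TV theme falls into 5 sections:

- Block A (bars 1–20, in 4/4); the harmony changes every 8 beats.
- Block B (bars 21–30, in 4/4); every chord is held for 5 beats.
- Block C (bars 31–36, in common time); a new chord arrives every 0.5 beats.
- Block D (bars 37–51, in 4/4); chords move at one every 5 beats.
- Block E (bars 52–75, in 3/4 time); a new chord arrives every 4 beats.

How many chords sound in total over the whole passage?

96 chords

A: 20·4 = 80 beats, 80/8 = 10 chords.
B: 10·4 = 40 beats, 40/5 = 8 chords.
C: 6·4 = 24 beats, 24/0.5 = 48 chords.
D: 15·4 = 60 beats, 60/5 = 12 chords.
E: 24·3 = 72 beats, 72/4 = 18 chords.
Total: 10 + 8 + 48 + 12 + 18 = 96.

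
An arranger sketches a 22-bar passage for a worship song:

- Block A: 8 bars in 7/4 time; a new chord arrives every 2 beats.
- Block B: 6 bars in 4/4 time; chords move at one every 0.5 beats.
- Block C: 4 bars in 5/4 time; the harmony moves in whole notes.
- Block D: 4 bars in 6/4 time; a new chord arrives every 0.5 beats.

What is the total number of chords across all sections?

129 chords

A: 8 bars × 7 beats = 56 beats; 2 beats/chord → 28 chords.
B: 6 bars × 4 beats = 24 beats; 0.5 beats/chord → 48 chords.
C: 4 bars × 5 beats = 20 beats; 4 beats/chord → 5 chords.
D: 4 bars × 6 beats = 24 beats; 0.5 beats/chord → 48 chords.
Total: 28 + 48 + 5 + 48 = 129.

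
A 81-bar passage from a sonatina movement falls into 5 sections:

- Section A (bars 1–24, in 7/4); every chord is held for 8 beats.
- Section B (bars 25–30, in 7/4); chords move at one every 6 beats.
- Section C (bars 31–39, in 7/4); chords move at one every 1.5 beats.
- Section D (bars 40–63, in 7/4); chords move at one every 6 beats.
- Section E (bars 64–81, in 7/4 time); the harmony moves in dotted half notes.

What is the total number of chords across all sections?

140 chords

A has 168 beats and chords last 8 each, so 21 chords.
B has 42 beats and chords last 6 each, so 7 chords.
C has 63 beats and chords last 1.5 each, so 42 chords.
D has 168 beats and chords last 6 each, so 28 chords.
E has 126 beats and chords last 3 each, so 42 chords.
Total: 21 + 7 + 42 + 28 + 42 = 140.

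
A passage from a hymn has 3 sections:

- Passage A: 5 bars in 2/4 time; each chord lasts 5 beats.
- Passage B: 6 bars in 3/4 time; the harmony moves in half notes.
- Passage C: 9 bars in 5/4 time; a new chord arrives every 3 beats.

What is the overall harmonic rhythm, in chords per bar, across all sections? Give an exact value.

A: 5 bars of 2 beats is 10 beats; at 5 beats each that's 2 chords.
B: 6 bars of 3 beats is 18 beats; at 2 beats each that's 9 chords.
C: 9 bars of 5 beats is 45 beats; at 3 beats each that's 15 chords.
Overall: 26 chords over 20 bars → 26/20 = 1.3 chords per bar.

1.3 chords per bar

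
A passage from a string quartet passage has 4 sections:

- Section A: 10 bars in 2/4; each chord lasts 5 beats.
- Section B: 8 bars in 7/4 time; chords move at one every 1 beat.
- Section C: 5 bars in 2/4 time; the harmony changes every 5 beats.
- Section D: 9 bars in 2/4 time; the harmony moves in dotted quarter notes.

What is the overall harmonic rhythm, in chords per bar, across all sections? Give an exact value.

37/16 chords per bar

A: 10 × 2 = 20 beats ÷ 5 = 4 chords.
B: 8 × 7 = 56 beats ÷ 1 = 56 chords.
C: 5 × 2 = 10 beats ÷ 5 = 2 chords.
D: 9 × 2 = 18 beats ÷ 1.5 = 12 chords.
Overall: 74 chords over 32 bars → 74/32 = 37/16 chords per bar.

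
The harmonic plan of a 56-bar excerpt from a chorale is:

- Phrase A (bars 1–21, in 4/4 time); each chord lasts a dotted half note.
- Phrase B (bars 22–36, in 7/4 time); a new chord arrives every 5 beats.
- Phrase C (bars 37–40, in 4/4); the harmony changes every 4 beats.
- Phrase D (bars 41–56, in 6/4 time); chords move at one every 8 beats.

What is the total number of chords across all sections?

65 chords

A: 21·4 = 84 beats, 84/3 = 28 chords.
B: 15·7 = 105 beats, 105/5 = 21 chords.
C: 4·4 = 16 beats, 16/4 = 4 chords.
D: 16·6 = 96 beats, 96/8 = 12 chords.
Total: 28 + 21 + 4 + 12 = 65.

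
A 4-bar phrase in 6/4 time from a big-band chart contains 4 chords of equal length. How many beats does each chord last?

6 beats

4 bars × 6 beats/bar = 24 beats total.
24 beats ÷ 4 chords = 6 beats per chord.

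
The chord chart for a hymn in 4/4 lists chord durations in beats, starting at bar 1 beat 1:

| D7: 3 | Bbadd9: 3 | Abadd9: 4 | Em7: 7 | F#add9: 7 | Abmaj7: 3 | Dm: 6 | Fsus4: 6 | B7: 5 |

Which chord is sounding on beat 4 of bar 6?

F#add9

Beat 4 of bar 6 is beat (6−1)×4 + 4 = 24 overall.
Running totals: D7 ends at 3, Bbadd9 ends at 6, Abadd9 ends at 10, Em7 ends at 17, F#add9 ends at 24.
Beat 24 falls within F#add9.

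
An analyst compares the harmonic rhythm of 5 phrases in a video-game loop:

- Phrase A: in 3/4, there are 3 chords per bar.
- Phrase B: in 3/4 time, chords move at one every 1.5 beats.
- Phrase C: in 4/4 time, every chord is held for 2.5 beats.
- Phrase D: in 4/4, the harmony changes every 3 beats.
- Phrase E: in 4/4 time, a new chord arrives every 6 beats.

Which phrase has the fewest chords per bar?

A: 3 beats/bar ÷ 1 beat/chord = 3 chords/bar.
B: 3 beats/bar ÷ 1.5 beats/chord = 2 chords/bar.
C: 4 beats/bar ÷ 2.5 beats/chord = 1.6 chords/bar.
D: 4 beats/bar ÷ 3 beats/chord = 4/3 chords/bar.
E: 4 beats/bar ÷ 6 beats/chord = 2/3 chords/bar.
Slowest is E at 2/3 chords/bar.

Phrase E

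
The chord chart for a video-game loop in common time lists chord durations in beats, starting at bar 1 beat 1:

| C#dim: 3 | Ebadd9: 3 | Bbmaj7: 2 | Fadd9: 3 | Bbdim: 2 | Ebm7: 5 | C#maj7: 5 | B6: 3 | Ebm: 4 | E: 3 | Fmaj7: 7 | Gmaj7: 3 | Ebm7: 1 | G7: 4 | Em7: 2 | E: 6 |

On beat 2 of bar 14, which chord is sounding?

E

Beat 2 of bar 14 is beat (14−1)×4 + 2 = 54 overall.
Running totals: C#dim ends at 3, Ebadd9 ends at 6, Bbmaj7 ends at 8, Fadd9 ends at 11, Bbdim ends at 13, Ebm7 ends at 18, C#maj7 ends at 23, B6 ends at 26, Ebm ends at 30, E ends at 33, Fmaj7 ends at 40, Gmaj7 ends at 43, Ebm7 ends at 44, G7 ends at 48, Em7 ends at 50, E ends at 56.
Beat 54 falls within E.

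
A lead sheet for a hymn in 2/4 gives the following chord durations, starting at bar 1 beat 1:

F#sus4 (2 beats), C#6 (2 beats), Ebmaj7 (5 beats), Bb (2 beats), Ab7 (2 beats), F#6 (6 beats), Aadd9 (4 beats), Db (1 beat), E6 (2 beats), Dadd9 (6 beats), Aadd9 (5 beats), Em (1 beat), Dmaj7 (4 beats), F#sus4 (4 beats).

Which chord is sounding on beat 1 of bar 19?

Beat 1 of bar 19 is beat (19−1)×2 + 1 = 37 overall.
Running totals: F#sus4 ends at 2, C#6 ends at 4, Ebmaj7 ends at 9, Bb ends at 11, Ab7 ends at 13, F#6 ends at 19, Aadd9 ends at 23, Db ends at 24, E6 ends at 26, Dadd9 ends at 32, Aadd9 ends at 37.
Beat 37 falls within Aadd9.

Aadd9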